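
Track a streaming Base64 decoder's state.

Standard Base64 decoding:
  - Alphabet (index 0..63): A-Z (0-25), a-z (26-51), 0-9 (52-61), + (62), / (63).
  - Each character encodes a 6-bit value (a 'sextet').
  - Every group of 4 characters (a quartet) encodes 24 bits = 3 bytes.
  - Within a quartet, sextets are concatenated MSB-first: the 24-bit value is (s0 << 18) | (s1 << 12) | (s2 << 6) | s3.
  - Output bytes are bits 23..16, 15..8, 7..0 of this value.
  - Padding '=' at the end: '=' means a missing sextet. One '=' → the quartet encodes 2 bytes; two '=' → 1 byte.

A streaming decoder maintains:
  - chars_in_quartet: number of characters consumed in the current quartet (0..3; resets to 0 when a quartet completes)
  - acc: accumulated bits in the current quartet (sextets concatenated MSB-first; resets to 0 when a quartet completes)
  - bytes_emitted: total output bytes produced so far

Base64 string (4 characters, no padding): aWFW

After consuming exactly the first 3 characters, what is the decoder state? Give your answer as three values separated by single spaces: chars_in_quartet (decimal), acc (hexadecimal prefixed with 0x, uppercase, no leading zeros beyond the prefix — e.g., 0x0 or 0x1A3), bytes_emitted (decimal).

After char 0 ('a'=26): chars_in_quartet=1 acc=0x1A bytes_emitted=0
After char 1 ('W'=22): chars_in_quartet=2 acc=0x696 bytes_emitted=0
After char 2 ('F'=5): chars_in_quartet=3 acc=0x1A585 bytes_emitted=0

Answer: 3 0x1A585 0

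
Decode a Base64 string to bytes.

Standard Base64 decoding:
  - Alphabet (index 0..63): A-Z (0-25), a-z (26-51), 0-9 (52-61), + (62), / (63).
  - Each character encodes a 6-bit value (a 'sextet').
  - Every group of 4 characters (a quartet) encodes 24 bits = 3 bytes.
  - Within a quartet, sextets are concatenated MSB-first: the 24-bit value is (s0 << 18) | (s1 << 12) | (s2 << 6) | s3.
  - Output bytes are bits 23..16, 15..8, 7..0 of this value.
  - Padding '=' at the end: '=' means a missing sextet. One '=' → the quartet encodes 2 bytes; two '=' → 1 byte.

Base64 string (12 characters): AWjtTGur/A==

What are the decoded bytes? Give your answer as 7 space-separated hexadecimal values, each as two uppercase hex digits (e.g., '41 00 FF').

Answer: 01 68 ED 4C 6B AB FC

Derivation:
After char 0 ('A'=0): chars_in_quartet=1 acc=0x0 bytes_emitted=0
After char 1 ('W'=22): chars_in_quartet=2 acc=0x16 bytes_emitted=0
After char 2 ('j'=35): chars_in_quartet=3 acc=0x5A3 bytes_emitted=0
After char 3 ('t'=45): chars_in_quartet=4 acc=0x168ED -> emit 01 68 ED, reset; bytes_emitted=3
After char 4 ('T'=19): chars_in_quartet=1 acc=0x13 bytes_emitted=3
After char 5 ('G'=6): chars_in_quartet=2 acc=0x4C6 bytes_emitted=3
After char 6 ('u'=46): chars_in_quartet=3 acc=0x131AE bytes_emitted=3
After char 7 ('r'=43): chars_in_quartet=4 acc=0x4C6BAB -> emit 4C 6B AB, reset; bytes_emitted=6
After char 8 ('/'=63): chars_in_quartet=1 acc=0x3F bytes_emitted=6
After char 9 ('A'=0): chars_in_quartet=2 acc=0xFC0 bytes_emitted=6
Padding '==': partial quartet acc=0xFC0 -> emit FC; bytes_emitted=7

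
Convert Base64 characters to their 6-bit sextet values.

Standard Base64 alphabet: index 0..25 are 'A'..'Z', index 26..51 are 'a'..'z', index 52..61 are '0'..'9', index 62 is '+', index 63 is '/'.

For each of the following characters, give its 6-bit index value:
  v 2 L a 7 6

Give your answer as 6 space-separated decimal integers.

Answer: 47 54 11 26 59 58

Derivation:
'v': a..z range, 26 + ord('v') − ord('a') = 47
'2': 0..9 range, 52 + ord('2') − ord('0') = 54
'L': A..Z range, ord('L') − ord('A') = 11
'a': a..z range, 26 + ord('a') − ord('a') = 26
'7': 0..9 range, 52 + ord('7') − ord('0') = 59
'6': 0..9 range, 52 + ord('6') − ord('0') = 58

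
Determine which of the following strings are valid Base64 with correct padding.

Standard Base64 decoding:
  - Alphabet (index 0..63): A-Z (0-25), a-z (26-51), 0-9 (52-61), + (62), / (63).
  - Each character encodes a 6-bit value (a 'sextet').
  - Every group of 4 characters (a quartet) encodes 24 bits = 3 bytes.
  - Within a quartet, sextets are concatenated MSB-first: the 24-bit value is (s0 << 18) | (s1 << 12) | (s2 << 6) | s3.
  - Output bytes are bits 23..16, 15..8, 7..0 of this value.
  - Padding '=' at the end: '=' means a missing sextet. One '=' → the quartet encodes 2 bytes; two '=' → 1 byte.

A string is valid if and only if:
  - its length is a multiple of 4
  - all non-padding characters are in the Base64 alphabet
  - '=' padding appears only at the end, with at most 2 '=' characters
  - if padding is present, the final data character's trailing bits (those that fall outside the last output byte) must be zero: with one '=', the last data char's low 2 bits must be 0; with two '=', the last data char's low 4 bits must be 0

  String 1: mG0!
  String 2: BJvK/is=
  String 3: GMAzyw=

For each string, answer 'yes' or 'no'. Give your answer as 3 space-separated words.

Answer: no yes no

Derivation:
String 1: 'mG0!' → invalid (bad char(s): ['!'])
String 2: 'BJvK/is=' → valid
String 3: 'GMAzyw=' → invalid (len=7 not mult of 4)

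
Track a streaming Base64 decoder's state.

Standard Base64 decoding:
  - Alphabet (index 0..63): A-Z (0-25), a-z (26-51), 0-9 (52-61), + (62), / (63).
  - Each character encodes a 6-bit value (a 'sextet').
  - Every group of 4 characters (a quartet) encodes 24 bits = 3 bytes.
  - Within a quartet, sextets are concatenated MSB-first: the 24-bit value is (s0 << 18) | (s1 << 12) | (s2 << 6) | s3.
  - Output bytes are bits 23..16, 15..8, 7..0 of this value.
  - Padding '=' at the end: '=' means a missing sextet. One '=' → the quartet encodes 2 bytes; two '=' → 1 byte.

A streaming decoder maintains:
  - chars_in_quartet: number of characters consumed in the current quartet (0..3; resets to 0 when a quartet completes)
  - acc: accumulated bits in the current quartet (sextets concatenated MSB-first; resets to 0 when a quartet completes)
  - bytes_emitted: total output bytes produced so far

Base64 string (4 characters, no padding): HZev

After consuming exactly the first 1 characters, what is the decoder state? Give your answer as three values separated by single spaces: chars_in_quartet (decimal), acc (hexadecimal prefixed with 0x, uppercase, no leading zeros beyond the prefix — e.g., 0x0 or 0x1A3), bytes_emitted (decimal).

After char 0 ('H'=7): chars_in_quartet=1 acc=0x7 bytes_emitted=0

Answer: 1 0x7 0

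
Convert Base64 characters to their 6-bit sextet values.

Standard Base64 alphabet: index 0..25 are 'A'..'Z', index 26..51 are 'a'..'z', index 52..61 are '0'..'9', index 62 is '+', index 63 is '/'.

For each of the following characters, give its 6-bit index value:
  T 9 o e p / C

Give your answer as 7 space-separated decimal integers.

'T': A..Z range, ord('T') − ord('A') = 19
'9': 0..9 range, 52 + ord('9') − ord('0') = 61
'o': a..z range, 26 + ord('o') − ord('a') = 40
'e': a..z range, 26 + ord('e') − ord('a') = 30
'p': a..z range, 26 + ord('p') − ord('a') = 41
'/': index 63
'C': A..Z range, ord('C') − ord('A') = 2

Answer: 19 61 40 30 41 63 2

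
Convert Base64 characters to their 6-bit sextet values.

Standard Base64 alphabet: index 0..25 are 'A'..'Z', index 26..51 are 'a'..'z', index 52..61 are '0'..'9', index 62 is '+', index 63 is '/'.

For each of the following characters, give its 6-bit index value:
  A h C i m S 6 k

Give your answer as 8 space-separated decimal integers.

Answer: 0 33 2 34 38 18 58 36

Derivation:
'A': A..Z range, ord('A') − ord('A') = 0
'h': a..z range, 26 + ord('h') − ord('a') = 33
'C': A..Z range, ord('C') − ord('A') = 2
'i': a..z range, 26 + ord('i') − ord('a') = 34
'm': a..z range, 26 + ord('m') − ord('a') = 38
'S': A..Z range, ord('S') − ord('A') = 18
'6': 0..9 range, 52 + ord('6') − ord('0') = 58
'k': a..z range, 26 + ord('k') − ord('a') = 36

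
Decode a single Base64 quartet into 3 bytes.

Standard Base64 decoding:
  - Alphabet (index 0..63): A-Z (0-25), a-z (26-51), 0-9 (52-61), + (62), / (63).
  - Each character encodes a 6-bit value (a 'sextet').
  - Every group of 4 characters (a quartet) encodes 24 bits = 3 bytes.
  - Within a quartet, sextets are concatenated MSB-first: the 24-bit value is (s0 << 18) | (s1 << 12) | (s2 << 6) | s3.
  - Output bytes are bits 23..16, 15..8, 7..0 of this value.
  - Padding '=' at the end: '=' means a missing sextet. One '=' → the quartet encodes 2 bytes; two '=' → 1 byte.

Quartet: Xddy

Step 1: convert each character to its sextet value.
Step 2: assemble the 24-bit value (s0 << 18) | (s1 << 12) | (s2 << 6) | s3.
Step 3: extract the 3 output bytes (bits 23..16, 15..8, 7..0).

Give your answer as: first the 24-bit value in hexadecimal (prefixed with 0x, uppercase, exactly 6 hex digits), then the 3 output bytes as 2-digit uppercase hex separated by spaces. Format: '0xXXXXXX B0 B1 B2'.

Sextets: X=23, d=29, d=29, y=50
24-bit: (23<<18) | (29<<12) | (29<<6) | 50
      = 0x5C0000 | 0x01D000 | 0x000740 | 0x000032
      = 0x5DD772
Bytes: (v>>16)&0xFF=5D, (v>>8)&0xFF=D7, v&0xFF=72

Answer: 0x5DD772 5D D7 72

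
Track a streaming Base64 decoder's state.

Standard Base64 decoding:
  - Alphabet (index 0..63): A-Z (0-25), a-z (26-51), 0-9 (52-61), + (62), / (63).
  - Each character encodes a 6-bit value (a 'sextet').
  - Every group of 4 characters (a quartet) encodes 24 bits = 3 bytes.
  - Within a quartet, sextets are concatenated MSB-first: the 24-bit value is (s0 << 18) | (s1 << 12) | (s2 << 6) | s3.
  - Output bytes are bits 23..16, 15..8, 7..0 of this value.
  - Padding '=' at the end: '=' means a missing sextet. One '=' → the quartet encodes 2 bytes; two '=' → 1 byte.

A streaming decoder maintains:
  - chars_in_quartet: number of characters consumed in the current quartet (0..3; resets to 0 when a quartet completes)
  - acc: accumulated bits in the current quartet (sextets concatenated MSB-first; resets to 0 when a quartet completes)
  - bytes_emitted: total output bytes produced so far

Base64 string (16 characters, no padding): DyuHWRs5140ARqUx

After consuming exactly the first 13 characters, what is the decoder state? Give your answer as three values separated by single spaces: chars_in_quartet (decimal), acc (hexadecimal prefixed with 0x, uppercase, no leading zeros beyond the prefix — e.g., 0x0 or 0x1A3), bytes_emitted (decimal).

After char 0 ('D'=3): chars_in_quartet=1 acc=0x3 bytes_emitted=0
After char 1 ('y'=50): chars_in_quartet=2 acc=0xF2 bytes_emitted=0
After char 2 ('u'=46): chars_in_quartet=3 acc=0x3CAE bytes_emitted=0
After char 3 ('H'=7): chars_in_quartet=4 acc=0xF2B87 -> emit 0F 2B 87, reset; bytes_emitted=3
After char 4 ('W'=22): chars_in_quartet=1 acc=0x16 bytes_emitted=3
After char 5 ('R'=17): chars_in_quartet=2 acc=0x591 bytes_emitted=3
After char 6 ('s'=44): chars_in_quartet=3 acc=0x1646C bytes_emitted=3
After char 7 ('5'=57): chars_in_quartet=4 acc=0x591B39 -> emit 59 1B 39, reset; bytes_emitted=6
After char 8 ('1'=53): chars_in_quartet=1 acc=0x35 bytes_emitted=6
After char 9 ('4'=56): chars_in_quartet=2 acc=0xD78 bytes_emitted=6
After char 10 ('0'=52): chars_in_quartet=3 acc=0x35E34 bytes_emitted=6
After char 11 ('A'=0): chars_in_quartet=4 acc=0xD78D00 -> emit D7 8D 00, reset; bytes_emitted=9
After char 12 ('R'=17): chars_in_quartet=1 acc=0x11 bytes_emitted=9

Answer: 1 0x11 9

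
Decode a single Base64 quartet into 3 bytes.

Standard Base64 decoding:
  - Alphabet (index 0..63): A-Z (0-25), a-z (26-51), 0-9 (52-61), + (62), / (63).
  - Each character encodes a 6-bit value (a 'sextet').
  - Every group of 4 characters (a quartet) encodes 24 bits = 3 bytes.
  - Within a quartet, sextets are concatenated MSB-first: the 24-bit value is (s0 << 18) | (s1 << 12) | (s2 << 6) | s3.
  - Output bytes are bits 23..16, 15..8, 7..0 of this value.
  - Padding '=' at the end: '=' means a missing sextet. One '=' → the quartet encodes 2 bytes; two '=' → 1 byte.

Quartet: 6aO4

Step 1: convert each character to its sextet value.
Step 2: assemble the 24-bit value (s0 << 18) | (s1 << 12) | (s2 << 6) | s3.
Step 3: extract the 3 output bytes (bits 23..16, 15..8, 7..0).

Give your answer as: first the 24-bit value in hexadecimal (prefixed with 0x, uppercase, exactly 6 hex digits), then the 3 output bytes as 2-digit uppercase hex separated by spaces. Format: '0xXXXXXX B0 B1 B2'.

Sextets: 6=58, a=26, O=14, 4=56
24-bit: (58<<18) | (26<<12) | (14<<6) | 56
      = 0xE80000 | 0x01A000 | 0x000380 | 0x000038
      = 0xE9A3B8
Bytes: (v>>16)&0xFF=E9, (v>>8)&0xFF=A3, v&0xFF=B8

Answer: 0xE9A3B8 E9 A3 B8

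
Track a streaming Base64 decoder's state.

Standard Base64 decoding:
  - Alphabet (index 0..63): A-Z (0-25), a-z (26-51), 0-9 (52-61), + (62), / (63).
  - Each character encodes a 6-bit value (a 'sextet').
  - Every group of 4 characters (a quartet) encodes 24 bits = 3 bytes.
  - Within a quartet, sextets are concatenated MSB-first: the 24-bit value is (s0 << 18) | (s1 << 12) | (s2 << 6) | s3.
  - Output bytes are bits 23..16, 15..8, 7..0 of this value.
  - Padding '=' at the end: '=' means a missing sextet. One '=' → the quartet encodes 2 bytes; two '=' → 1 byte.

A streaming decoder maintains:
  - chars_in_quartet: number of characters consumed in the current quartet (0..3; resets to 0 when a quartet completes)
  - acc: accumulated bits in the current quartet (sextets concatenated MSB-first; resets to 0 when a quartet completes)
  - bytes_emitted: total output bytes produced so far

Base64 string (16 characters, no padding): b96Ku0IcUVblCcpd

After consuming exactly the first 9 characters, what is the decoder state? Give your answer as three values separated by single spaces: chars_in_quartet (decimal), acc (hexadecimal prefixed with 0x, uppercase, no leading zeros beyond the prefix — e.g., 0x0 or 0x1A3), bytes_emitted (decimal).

Answer: 1 0x14 6

Derivation:
After char 0 ('b'=27): chars_in_quartet=1 acc=0x1B bytes_emitted=0
After char 1 ('9'=61): chars_in_quartet=2 acc=0x6FD bytes_emitted=0
After char 2 ('6'=58): chars_in_quartet=3 acc=0x1BF7A bytes_emitted=0
After char 3 ('K'=10): chars_in_quartet=4 acc=0x6FDE8A -> emit 6F DE 8A, reset; bytes_emitted=3
After char 4 ('u'=46): chars_in_quartet=1 acc=0x2E bytes_emitted=3
After char 5 ('0'=52): chars_in_quartet=2 acc=0xBB4 bytes_emitted=3
After char 6 ('I'=8): chars_in_quartet=3 acc=0x2ED08 bytes_emitted=3
After char 7 ('c'=28): chars_in_quartet=4 acc=0xBB421C -> emit BB 42 1C, reset; bytes_emitted=6
After char 8 ('U'=20): chars_in_quartet=1 acc=0x14 bytes_emitted=6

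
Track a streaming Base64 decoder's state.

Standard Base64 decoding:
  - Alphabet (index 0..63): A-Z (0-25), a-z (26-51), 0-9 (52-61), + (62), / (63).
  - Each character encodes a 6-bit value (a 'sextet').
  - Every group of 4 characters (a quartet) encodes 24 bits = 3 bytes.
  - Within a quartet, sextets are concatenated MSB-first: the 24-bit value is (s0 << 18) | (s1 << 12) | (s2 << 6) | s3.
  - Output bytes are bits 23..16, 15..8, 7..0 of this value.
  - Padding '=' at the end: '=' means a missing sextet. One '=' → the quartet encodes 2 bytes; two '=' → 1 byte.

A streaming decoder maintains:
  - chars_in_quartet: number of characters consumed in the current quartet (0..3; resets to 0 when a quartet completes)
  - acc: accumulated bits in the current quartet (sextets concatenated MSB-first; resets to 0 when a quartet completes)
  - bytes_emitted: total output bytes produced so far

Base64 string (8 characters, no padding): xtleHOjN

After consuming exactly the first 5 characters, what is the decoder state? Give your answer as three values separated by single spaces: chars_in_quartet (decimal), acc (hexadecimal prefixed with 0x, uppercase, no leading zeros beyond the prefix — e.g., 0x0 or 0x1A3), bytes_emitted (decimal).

After char 0 ('x'=49): chars_in_quartet=1 acc=0x31 bytes_emitted=0
After char 1 ('t'=45): chars_in_quartet=2 acc=0xC6D bytes_emitted=0
After char 2 ('l'=37): chars_in_quartet=3 acc=0x31B65 bytes_emitted=0
After char 3 ('e'=30): chars_in_quartet=4 acc=0xC6D95E -> emit C6 D9 5E, reset; bytes_emitted=3
After char 4 ('H'=7): chars_in_quartet=1 acc=0x7 bytes_emitted=3

Answer: 1 0x7 3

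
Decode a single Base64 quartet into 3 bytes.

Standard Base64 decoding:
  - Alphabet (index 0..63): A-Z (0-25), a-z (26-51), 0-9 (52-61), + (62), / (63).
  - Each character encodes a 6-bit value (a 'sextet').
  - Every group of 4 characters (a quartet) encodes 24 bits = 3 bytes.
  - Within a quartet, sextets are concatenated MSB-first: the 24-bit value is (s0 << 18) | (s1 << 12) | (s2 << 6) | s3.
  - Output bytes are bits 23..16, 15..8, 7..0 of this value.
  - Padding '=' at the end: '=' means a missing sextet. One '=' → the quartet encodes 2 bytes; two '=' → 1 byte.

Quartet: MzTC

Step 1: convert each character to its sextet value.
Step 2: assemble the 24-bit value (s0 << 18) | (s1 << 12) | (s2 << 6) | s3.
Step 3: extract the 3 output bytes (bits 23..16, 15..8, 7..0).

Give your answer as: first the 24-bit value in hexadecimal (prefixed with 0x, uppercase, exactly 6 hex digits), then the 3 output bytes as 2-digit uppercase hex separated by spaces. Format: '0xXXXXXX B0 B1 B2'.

Answer: 0x3334C2 33 34 C2

Derivation:
Sextets: M=12, z=51, T=19, C=2
24-bit: (12<<18) | (51<<12) | (19<<6) | 2
      = 0x300000 | 0x033000 | 0x0004C0 | 0x000002
      = 0x3334C2
Bytes: (v>>16)&0xFF=33, (v>>8)&0xFF=34, v&0xFF=C2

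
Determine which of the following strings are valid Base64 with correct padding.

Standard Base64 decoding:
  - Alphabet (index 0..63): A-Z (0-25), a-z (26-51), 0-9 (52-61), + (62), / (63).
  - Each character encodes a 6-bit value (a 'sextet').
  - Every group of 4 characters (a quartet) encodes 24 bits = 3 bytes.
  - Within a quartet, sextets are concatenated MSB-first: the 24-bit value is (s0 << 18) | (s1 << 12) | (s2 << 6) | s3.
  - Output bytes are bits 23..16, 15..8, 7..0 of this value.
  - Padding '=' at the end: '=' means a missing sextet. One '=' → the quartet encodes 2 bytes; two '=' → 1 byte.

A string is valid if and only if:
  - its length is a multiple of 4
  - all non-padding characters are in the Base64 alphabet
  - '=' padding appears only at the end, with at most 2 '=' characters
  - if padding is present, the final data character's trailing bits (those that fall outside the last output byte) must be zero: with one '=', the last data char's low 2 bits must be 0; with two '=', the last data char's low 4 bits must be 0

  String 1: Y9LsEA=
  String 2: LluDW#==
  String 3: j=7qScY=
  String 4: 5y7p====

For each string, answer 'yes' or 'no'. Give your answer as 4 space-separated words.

String 1: 'Y9LsEA=' → invalid (len=7 not mult of 4)
String 2: 'LluDW#==' → invalid (bad char(s): ['#'])
String 3: 'j=7qScY=' → invalid (bad char(s): ['=']; '=' in middle)
String 4: '5y7p====' → invalid (4 pad chars (max 2))

Answer: no no no no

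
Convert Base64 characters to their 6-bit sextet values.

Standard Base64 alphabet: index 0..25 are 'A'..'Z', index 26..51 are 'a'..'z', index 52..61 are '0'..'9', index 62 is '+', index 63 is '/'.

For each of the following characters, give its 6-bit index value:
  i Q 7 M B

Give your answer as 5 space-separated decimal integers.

'i': a..z range, 26 + ord('i') − ord('a') = 34
'Q': A..Z range, ord('Q') − ord('A') = 16
'7': 0..9 range, 52 + ord('7') − ord('0') = 59
'M': A..Z range, ord('M') − ord('A') = 12
'B': A..Z range, ord('B') − ord('A') = 1

Answer: 34 16 59 12 1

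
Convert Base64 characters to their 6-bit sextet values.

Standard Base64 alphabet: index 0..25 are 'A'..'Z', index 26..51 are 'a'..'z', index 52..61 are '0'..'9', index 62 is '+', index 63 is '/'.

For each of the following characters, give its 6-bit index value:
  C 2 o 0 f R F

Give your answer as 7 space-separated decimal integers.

Answer: 2 54 40 52 31 17 5

Derivation:
'C': A..Z range, ord('C') − ord('A') = 2
'2': 0..9 range, 52 + ord('2') − ord('0') = 54
'o': a..z range, 26 + ord('o') − ord('a') = 40
'0': 0..9 range, 52 + ord('0') − ord('0') = 52
'f': a..z range, 26 + ord('f') − ord('a') = 31
'R': A..Z range, ord('R') − ord('A') = 17
'F': A..Z range, ord('F') − ord('A') = 5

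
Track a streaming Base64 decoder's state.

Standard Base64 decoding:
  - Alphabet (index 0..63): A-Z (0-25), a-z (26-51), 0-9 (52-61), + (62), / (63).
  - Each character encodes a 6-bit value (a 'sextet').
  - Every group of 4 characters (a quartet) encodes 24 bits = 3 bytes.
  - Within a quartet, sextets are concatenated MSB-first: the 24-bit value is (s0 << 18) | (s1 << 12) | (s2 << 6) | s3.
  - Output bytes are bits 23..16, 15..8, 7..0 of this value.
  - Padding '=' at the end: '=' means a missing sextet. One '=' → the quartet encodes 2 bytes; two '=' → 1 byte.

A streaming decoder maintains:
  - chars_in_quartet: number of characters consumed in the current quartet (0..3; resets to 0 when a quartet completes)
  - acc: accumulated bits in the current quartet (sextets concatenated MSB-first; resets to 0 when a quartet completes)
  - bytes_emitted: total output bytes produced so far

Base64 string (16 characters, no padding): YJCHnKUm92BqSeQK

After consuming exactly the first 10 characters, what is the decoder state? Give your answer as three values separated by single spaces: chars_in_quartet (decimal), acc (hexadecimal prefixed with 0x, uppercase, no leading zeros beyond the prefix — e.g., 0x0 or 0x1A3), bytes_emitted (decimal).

Answer: 2 0xF76 6

Derivation:
After char 0 ('Y'=24): chars_in_quartet=1 acc=0x18 bytes_emitted=0
After char 1 ('J'=9): chars_in_quartet=2 acc=0x609 bytes_emitted=0
After char 2 ('C'=2): chars_in_quartet=3 acc=0x18242 bytes_emitted=0
After char 3 ('H'=7): chars_in_quartet=4 acc=0x609087 -> emit 60 90 87, reset; bytes_emitted=3
After char 4 ('n'=39): chars_in_quartet=1 acc=0x27 bytes_emitted=3
After char 5 ('K'=10): chars_in_quartet=2 acc=0x9CA bytes_emitted=3
After char 6 ('U'=20): chars_in_quartet=3 acc=0x27294 bytes_emitted=3
After char 7 ('m'=38): chars_in_quartet=4 acc=0x9CA526 -> emit 9C A5 26, reset; bytes_emitted=6
After char 8 ('9'=61): chars_in_quartet=1 acc=0x3D bytes_emitted=6
After char 9 ('2'=54): chars_in_quartet=2 acc=0xF76 bytes_emitted=6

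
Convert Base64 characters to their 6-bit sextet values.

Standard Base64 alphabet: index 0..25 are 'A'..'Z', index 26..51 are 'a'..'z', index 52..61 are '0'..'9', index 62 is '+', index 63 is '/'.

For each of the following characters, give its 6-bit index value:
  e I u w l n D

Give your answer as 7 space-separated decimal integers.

Answer: 30 8 46 48 37 39 3

Derivation:
'e': a..z range, 26 + ord('e') − ord('a') = 30
'I': A..Z range, ord('I') − ord('A') = 8
'u': a..z range, 26 + ord('u') − ord('a') = 46
'w': a..z range, 26 + ord('w') − ord('a') = 48
'l': a..z range, 26 + ord('l') − ord('a') = 37
'n': a..z range, 26 + ord('n') − ord('a') = 39
'D': A..Z range, ord('D') − ord('A') = 3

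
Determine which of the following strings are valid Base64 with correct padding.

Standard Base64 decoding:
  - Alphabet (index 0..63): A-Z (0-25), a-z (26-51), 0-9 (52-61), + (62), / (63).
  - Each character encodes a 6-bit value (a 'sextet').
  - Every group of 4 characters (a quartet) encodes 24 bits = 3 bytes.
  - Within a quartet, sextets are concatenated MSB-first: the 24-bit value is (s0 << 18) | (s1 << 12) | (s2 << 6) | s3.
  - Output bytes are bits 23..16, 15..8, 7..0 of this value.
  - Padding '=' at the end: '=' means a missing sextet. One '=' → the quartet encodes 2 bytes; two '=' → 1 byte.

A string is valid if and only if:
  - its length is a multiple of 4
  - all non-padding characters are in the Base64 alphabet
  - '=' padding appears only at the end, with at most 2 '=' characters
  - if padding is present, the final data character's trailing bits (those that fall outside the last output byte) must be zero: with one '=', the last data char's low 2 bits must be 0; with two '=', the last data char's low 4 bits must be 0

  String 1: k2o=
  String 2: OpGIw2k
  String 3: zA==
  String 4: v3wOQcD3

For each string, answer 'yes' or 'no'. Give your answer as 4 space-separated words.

String 1: 'k2o=' → valid
String 2: 'OpGIw2k' → invalid (len=7 not mult of 4)
String 3: 'zA==' → valid
String 4: 'v3wOQcD3' → valid

Answer: yes no yes yes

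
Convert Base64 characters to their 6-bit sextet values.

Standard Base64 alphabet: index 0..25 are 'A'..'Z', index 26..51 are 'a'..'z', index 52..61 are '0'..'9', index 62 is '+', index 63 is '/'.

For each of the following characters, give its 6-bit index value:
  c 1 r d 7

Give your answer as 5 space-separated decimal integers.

'c': a..z range, 26 + ord('c') − ord('a') = 28
'1': 0..9 range, 52 + ord('1') − ord('0') = 53
'r': a..z range, 26 + ord('r') − ord('a') = 43
'd': a..z range, 26 + ord('d') − ord('a') = 29
'7': 0..9 range, 52 + ord('7') − ord('0') = 59

Answer: 28 53 43 29 59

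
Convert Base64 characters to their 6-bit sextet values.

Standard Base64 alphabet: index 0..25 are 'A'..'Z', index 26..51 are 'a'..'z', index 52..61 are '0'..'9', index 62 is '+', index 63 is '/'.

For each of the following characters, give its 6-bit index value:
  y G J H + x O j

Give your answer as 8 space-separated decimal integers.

'y': a..z range, 26 + ord('y') − ord('a') = 50
'G': A..Z range, ord('G') − ord('A') = 6
'J': A..Z range, ord('J') − ord('A') = 9
'H': A..Z range, ord('H') − ord('A') = 7
'+': index 62
'x': a..z range, 26 + ord('x') − ord('a') = 49
'O': A..Z range, ord('O') − ord('A') = 14
'j': a..z range, 26 + ord('j') − ord('a') = 35

Answer: 50 6 9 7 62 49 14 35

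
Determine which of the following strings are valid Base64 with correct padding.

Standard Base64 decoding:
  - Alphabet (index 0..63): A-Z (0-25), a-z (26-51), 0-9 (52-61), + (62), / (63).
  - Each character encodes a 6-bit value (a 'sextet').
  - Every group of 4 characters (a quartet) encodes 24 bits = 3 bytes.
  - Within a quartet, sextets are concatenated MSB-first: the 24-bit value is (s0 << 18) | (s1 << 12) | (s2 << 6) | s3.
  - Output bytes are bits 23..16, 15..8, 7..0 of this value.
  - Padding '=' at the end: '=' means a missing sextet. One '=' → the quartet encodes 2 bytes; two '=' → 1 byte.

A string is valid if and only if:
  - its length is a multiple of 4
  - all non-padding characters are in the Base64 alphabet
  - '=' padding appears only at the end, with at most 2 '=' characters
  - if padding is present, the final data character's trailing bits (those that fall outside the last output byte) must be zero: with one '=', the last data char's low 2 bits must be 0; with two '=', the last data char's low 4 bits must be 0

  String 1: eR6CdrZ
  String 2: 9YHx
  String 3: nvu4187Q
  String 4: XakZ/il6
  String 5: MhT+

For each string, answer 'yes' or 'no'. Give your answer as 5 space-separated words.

Answer: no yes yes yes yes

Derivation:
String 1: 'eR6CdrZ' → invalid (len=7 not mult of 4)
String 2: '9YHx' → valid
String 3: 'nvu4187Q' → valid
String 4: 'XakZ/il6' → valid
String 5: 'MhT+' → valid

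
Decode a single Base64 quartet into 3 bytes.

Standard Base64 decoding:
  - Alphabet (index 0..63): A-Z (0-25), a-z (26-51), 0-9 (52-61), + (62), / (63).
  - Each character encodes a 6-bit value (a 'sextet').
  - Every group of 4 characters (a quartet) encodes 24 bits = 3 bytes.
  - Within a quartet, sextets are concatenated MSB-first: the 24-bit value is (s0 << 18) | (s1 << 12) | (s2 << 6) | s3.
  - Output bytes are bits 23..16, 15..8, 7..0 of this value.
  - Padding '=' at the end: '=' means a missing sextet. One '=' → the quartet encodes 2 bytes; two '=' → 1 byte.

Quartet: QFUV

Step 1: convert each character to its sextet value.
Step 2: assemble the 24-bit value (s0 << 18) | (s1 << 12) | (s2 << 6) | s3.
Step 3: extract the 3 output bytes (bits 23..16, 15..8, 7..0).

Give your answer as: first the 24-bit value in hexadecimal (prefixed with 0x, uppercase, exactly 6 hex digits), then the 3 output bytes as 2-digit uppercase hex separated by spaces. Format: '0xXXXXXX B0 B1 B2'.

Sextets: Q=16, F=5, U=20, V=21
24-bit: (16<<18) | (5<<12) | (20<<6) | 21
      = 0x400000 | 0x005000 | 0x000500 | 0x000015
      = 0x405515
Bytes: (v>>16)&0xFF=40, (v>>8)&0xFF=55, v&0xFF=15

Answer: 0x405515 40 55 15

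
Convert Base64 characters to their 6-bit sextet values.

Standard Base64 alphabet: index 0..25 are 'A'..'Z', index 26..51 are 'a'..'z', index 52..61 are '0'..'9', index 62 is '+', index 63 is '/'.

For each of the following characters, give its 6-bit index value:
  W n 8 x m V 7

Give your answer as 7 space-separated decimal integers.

'W': A..Z range, ord('W') − ord('A') = 22
'n': a..z range, 26 + ord('n') − ord('a') = 39
'8': 0..9 range, 52 + ord('8') − ord('0') = 60
'x': a..z range, 26 + ord('x') − ord('a') = 49
'm': a..z range, 26 + ord('m') − ord('a') = 38
'V': A..Z range, ord('V') − ord('A') = 21
'7': 0..9 range, 52 + ord('7') − ord('0') = 59

Answer: 22 39 60 49 38 21 59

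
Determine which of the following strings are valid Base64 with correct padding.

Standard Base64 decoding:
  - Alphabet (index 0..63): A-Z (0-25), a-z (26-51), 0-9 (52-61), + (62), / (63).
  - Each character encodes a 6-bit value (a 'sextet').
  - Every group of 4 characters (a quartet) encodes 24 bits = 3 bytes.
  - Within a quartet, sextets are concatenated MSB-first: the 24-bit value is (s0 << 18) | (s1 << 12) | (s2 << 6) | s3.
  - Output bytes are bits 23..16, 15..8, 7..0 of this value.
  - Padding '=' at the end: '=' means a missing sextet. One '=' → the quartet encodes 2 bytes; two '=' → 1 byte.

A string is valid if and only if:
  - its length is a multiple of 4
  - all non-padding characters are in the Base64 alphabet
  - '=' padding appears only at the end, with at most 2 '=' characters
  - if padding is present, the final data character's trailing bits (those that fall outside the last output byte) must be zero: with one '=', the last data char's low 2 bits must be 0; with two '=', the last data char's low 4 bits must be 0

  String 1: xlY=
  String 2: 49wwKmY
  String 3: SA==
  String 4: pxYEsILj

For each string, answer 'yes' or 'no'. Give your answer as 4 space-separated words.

String 1: 'xlY=' → valid
String 2: '49wwKmY' → invalid (len=7 not mult of 4)
String 3: 'SA==' → valid
String 4: 'pxYEsILj' → valid

Answer: yes no yes yes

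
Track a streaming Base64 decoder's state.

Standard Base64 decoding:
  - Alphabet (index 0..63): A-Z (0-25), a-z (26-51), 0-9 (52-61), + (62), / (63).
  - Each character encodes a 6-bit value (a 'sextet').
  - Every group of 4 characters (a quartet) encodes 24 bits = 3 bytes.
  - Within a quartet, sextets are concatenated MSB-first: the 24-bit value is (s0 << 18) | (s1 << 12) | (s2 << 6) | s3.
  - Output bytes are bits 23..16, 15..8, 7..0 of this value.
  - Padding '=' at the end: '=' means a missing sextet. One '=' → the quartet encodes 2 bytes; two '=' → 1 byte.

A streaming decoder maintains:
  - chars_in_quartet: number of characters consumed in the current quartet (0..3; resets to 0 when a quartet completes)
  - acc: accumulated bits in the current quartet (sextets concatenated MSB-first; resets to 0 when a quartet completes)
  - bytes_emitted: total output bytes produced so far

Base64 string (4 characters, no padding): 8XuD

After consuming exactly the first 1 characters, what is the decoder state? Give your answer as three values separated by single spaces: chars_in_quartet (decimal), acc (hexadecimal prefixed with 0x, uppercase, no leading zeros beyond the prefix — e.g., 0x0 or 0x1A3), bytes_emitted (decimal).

After char 0 ('8'=60): chars_in_quartet=1 acc=0x3C bytes_emitted=0

Answer: 1 0x3C 0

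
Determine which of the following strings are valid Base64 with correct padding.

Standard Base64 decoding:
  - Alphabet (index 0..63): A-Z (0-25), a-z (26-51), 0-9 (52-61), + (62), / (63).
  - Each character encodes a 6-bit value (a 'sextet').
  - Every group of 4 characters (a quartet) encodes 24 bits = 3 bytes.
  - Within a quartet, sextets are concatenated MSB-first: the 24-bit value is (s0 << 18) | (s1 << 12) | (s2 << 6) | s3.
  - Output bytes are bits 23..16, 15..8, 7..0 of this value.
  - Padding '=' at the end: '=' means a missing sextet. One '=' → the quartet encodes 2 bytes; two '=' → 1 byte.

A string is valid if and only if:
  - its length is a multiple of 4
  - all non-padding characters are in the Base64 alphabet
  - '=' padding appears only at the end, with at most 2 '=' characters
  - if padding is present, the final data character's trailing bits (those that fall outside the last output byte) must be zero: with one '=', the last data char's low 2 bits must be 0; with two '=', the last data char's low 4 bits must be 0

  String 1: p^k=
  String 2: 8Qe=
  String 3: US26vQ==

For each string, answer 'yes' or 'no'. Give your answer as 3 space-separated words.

Answer: no no yes

Derivation:
String 1: 'p^k=' → invalid (bad char(s): ['^'])
String 2: '8Qe=' → invalid (bad trailing bits)
String 3: 'US26vQ==' → valid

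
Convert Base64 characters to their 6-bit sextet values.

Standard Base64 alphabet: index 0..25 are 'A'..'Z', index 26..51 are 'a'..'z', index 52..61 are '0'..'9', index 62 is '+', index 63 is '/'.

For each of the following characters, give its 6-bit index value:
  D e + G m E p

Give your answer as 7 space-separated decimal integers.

Answer: 3 30 62 6 38 4 41

Derivation:
'D': A..Z range, ord('D') − ord('A') = 3
'e': a..z range, 26 + ord('e') − ord('a') = 30
'+': index 62
'G': A..Z range, ord('G') − ord('A') = 6
'm': a..z range, 26 + ord('m') − ord('a') = 38
'E': A..Z range, ord('E') − ord('A') = 4
'p': a..z range, 26 + ord('p') − ord('a') = 41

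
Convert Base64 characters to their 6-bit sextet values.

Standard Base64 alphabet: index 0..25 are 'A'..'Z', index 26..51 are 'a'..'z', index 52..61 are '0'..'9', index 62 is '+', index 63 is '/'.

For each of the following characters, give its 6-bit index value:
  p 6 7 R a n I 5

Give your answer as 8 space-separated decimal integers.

'p': a..z range, 26 + ord('p') − ord('a') = 41
'6': 0..9 range, 52 + ord('6') − ord('0') = 58
'7': 0..9 range, 52 + ord('7') − ord('0') = 59
'R': A..Z range, ord('R') − ord('A') = 17
'a': a..z range, 26 + ord('a') − ord('a') = 26
'n': a..z range, 26 + ord('n') − ord('a') = 39
'I': A..Z range, ord('I') − ord('A') = 8
'5': 0..9 range, 52 + ord('5') − ord('0') = 57

Answer: 41 58 59 17 26 39 8 57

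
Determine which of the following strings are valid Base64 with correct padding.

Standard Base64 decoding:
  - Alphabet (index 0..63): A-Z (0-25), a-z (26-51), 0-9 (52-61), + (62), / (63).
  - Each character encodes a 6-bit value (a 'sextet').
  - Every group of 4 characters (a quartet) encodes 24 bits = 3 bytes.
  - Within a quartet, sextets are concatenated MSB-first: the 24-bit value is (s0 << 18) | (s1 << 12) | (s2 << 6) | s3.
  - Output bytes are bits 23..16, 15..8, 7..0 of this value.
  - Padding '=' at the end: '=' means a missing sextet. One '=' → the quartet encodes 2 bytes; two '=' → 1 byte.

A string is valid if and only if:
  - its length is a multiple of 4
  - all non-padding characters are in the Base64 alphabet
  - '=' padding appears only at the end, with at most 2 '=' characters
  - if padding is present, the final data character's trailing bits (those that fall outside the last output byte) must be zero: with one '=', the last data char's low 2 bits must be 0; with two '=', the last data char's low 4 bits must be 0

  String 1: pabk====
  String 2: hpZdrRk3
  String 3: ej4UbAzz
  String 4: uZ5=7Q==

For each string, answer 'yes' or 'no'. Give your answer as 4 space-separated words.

Answer: no yes yes no

Derivation:
String 1: 'pabk====' → invalid (4 pad chars (max 2))
String 2: 'hpZdrRk3' → valid
String 3: 'ej4UbAzz' → valid
String 4: 'uZ5=7Q==' → invalid (bad char(s): ['=']; '=' in middle)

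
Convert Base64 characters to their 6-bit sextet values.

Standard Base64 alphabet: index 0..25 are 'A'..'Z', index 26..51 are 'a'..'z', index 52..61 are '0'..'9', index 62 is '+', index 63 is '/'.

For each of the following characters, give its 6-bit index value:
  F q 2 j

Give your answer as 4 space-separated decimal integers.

'F': A..Z range, ord('F') − ord('A') = 5
'q': a..z range, 26 + ord('q') − ord('a') = 42
'2': 0..9 range, 52 + ord('2') − ord('0') = 54
'j': a..z range, 26 + ord('j') − ord('a') = 35

Answer: 5 42 54 35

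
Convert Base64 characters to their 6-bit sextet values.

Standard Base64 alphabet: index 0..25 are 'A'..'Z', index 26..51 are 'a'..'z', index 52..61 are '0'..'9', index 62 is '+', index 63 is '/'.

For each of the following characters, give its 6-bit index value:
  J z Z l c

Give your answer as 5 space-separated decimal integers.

'J': A..Z range, ord('J') − ord('A') = 9
'z': a..z range, 26 + ord('z') − ord('a') = 51
'Z': A..Z range, ord('Z') − ord('A') = 25
'l': a..z range, 26 + ord('l') − ord('a') = 37
'c': a..z range, 26 + ord('c') − ord('a') = 28

Answer: 9 51 25 37 28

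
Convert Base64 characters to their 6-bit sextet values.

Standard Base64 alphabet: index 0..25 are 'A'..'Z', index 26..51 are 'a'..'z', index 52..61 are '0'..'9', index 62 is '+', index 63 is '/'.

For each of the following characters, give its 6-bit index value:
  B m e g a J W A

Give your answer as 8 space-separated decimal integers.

'B': A..Z range, ord('B') − ord('A') = 1
'm': a..z range, 26 + ord('m') − ord('a') = 38
'e': a..z range, 26 + ord('e') − ord('a') = 30
'g': a..z range, 26 + ord('g') − ord('a') = 32
'a': a..z range, 26 + ord('a') − ord('a') = 26
'J': A..Z range, ord('J') − ord('A') = 9
'W': A..Z range, ord('W') − ord('A') = 22
'A': A..Z range, ord('A') − ord('A') = 0

Answer: 1 38 30 32 26 9 22 0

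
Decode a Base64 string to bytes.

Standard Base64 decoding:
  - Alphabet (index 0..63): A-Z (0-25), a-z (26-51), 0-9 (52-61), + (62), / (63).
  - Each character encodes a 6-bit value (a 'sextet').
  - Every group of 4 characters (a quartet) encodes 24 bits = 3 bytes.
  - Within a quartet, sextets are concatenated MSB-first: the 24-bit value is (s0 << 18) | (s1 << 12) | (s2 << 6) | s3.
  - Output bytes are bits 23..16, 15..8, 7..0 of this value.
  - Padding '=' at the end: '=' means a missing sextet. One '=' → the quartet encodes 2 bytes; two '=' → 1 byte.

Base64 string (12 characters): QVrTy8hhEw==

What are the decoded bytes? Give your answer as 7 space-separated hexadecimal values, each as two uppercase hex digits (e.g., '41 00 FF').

After char 0 ('Q'=16): chars_in_quartet=1 acc=0x10 bytes_emitted=0
After char 1 ('V'=21): chars_in_quartet=2 acc=0x415 bytes_emitted=0
After char 2 ('r'=43): chars_in_quartet=3 acc=0x1056B bytes_emitted=0
After char 3 ('T'=19): chars_in_quartet=4 acc=0x415AD3 -> emit 41 5A D3, reset; bytes_emitted=3
After char 4 ('y'=50): chars_in_quartet=1 acc=0x32 bytes_emitted=3
After char 5 ('8'=60): chars_in_quartet=2 acc=0xCBC bytes_emitted=3
After char 6 ('h'=33): chars_in_quartet=3 acc=0x32F21 bytes_emitted=3
After char 7 ('h'=33): chars_in_quartet=4 acc=0xCBC861 -> emit CB C8 61, reset; bytes_emitted=6
After char 8 ('E'=4): chars_in_quartet=1 acc=0x4 bytes_emitted=6
After char 9 ('w'=48): chars_in_quartet=2 acc=0x130 bytes_emitted=6
Padding '==': partial quartet acc=0x130 -> emit 13; bytes_emitted=7

Answer: 41 5A D3 CB C8 61 13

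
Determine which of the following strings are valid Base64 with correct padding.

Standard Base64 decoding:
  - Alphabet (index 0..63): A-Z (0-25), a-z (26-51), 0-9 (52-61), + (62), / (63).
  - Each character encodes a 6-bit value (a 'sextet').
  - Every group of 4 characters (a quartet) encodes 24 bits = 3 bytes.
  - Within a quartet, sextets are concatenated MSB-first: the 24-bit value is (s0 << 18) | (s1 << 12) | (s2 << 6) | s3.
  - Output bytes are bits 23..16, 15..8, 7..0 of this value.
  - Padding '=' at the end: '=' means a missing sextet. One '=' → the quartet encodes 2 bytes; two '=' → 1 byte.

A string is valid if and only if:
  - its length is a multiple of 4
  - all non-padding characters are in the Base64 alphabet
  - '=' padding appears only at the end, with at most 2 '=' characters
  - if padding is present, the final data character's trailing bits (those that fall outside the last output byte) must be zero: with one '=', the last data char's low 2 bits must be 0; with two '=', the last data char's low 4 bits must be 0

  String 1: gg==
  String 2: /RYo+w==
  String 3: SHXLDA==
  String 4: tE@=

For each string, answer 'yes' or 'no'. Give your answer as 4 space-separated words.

Answer: yes yes yes no

Derivation:
String 1: 'gg==' → valid
String 2: '/RYo+w==' → valid
String 3: 'SHXLDA==' → valid
String 4: 'tE@=' → invalid (bad char(s): ['@'])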